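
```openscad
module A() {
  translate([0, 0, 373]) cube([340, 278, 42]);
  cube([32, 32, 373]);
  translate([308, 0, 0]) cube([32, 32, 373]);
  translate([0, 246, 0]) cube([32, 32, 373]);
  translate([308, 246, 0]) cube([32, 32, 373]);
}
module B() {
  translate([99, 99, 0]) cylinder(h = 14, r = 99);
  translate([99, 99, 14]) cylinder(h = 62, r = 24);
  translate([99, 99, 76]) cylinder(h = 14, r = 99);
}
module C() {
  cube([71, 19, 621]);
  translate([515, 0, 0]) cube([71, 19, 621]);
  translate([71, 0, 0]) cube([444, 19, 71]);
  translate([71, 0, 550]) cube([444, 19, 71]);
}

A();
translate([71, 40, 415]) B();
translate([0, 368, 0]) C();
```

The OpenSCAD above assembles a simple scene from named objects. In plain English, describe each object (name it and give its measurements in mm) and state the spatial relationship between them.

A is a four-legged stool. The seat is 340×278 mm, 42 mm thick, top at z = 415 mm. It stands on four square legs, each 32×32 mm in cross-section, from z = 0 to the seat underside, each flush with a corner of the seat.

B is a spool: two coaxial disc flanges of radius 99 mm and thickness 14 mm, joined by a core cylinder of radius 24 mm and height 62 mm. The lower flange rests on z = 0 and the three cylinders share a vertical axis.

C is a rectangular picture frame lying in the x–z plane (depth along y). The opening is 444 mm wide (x) by 479 mm tall (z), surrounded by a border 71 mm wide on all four sides. The frame is 19 mm deep and is made of two full-height vertical stiles with two horizontal rails fitted between them.

The spool is on top of the stool, centred. The picture frame is on the floor beside the stool on its +y side.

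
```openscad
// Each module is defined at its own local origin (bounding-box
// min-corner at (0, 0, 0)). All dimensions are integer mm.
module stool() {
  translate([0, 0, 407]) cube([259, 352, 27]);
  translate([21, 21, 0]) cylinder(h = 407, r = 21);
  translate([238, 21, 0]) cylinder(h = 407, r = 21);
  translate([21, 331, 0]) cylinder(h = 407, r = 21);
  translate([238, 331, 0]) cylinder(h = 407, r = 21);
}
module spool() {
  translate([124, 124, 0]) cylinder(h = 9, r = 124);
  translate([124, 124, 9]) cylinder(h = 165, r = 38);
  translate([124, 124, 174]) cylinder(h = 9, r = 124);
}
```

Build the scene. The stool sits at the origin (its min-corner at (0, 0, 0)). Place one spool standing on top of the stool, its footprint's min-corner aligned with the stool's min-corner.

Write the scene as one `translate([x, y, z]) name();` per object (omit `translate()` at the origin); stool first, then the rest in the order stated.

stool();
translate([0, 0, 434]) spool();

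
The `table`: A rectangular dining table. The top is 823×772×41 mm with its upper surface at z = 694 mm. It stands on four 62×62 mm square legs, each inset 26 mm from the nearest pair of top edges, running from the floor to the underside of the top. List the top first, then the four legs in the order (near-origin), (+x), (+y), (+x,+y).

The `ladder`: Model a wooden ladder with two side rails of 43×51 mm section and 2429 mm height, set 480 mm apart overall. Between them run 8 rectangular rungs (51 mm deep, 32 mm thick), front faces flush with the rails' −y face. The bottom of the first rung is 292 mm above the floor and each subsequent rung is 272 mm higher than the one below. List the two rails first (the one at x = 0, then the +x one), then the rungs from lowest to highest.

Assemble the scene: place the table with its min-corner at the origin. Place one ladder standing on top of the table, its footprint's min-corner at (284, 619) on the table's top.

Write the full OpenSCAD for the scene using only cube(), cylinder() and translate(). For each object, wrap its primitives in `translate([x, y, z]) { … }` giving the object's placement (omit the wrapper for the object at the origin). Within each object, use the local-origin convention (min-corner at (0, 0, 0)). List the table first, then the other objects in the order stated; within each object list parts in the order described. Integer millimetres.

translate([0, 0, 653]) cube([823, 772, 41]);
translate([26, 26, 0]) cube([62, 62, 653]);
translate([735, 26, 0]) cube([62, 62, 653]);
translate([26, 684, 0]) cube([62, 62, 653]);
translate([735, 684, 0]) cube([62, 62, 653]);
translate([284, 619, 694]) {
  cube([43, 51, 2429]);
  translate([437, 0, 0]) cube([43, 51, 2429]);
  translate([43, 0, 292]) cube([394, 51, 32]);
  translate([43, 0, 564]) cube([394, 51, 32]);
  translate([43, 0, 836]) cube([394, 51, 32]);
  translate([43, 0, 1108]) cube([394, 51, 32]);
  translate([43, 0, 1380]) cube([394, 51, 32]);
  translate([43, 0, 1652]) cube([394, 51, 32]);
  translate([43, 0, 1924]) cube([394, 51, 32]);
  translate([43, 0, 2196]) cube([394, 51, 32]);
}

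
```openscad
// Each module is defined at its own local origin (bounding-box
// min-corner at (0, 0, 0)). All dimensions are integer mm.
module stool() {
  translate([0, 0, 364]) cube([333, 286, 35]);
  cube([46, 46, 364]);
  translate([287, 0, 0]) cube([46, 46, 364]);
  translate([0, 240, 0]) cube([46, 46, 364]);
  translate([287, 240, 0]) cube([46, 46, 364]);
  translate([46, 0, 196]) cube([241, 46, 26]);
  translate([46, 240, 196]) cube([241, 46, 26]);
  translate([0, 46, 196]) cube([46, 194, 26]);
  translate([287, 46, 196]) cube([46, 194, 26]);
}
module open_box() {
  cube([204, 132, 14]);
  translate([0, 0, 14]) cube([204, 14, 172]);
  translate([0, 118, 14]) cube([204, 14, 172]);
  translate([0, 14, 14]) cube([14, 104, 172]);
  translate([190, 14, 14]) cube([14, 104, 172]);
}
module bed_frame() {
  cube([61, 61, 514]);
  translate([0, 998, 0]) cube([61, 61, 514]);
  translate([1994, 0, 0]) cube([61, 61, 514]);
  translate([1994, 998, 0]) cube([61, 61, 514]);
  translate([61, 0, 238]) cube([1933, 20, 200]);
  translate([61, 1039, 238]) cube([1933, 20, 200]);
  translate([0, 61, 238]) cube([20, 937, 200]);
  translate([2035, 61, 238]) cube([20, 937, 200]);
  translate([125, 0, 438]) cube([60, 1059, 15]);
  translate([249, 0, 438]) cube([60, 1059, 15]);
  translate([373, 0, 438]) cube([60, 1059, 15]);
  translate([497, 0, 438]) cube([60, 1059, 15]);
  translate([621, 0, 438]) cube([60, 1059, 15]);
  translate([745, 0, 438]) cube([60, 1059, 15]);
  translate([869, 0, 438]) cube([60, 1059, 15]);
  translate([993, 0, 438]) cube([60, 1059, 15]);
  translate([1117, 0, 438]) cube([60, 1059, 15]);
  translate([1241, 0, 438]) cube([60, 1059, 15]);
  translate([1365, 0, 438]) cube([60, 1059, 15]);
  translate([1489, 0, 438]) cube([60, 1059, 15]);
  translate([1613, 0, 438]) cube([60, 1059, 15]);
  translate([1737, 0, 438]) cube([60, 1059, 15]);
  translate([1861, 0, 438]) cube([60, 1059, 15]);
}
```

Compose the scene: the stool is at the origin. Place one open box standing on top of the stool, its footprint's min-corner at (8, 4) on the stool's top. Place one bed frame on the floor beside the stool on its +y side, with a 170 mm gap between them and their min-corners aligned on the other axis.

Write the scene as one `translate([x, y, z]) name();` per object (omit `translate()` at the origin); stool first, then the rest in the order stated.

stool();
translate([8, 4, 399]) open_box();
translate([0, 456, 0]) bed_frame();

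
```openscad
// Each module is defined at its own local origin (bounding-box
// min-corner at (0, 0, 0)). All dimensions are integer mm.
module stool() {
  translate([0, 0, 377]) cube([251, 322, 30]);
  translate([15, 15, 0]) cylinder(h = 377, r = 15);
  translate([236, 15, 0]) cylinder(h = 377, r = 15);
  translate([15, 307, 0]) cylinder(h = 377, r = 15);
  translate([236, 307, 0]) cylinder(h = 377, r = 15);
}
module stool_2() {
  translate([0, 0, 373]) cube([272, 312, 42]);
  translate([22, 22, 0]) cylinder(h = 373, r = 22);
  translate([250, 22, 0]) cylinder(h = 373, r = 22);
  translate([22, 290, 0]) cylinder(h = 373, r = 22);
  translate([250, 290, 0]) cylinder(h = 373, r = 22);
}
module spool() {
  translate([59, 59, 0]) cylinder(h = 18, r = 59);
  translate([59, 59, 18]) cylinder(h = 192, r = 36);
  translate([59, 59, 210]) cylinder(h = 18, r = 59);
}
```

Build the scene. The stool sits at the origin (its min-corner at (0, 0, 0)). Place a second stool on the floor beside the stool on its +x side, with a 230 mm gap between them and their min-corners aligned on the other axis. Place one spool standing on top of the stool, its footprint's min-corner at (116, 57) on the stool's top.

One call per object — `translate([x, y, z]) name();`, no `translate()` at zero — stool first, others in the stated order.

stool();
translate([481, 0, 0]) stool_2();
translate([116, 57, 407]) spool();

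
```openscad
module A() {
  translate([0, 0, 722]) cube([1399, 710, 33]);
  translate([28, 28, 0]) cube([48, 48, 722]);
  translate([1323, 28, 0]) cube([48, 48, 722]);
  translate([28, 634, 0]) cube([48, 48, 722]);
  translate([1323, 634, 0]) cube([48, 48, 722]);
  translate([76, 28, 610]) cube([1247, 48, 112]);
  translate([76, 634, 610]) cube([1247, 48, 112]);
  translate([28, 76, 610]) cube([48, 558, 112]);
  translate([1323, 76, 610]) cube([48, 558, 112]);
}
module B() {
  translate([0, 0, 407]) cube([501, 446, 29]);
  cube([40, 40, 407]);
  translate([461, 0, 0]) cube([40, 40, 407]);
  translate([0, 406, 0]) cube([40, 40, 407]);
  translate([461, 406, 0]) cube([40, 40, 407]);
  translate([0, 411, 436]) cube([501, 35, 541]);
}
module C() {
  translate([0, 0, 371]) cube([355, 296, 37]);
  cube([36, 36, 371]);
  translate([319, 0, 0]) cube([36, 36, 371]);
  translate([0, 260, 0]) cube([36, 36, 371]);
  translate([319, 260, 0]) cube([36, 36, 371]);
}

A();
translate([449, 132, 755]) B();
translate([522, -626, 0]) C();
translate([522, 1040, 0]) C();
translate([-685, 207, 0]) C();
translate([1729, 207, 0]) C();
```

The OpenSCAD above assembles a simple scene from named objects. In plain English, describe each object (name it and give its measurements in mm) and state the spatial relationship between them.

A is a table with a 1399×710 mm rectangular top, 33 mm thick, top surface at z = 755 mm, supported by four 48×48 mm square legs, each inset 28 mm from the nearest pair of top edges, running from the floor. Four apron rails, 48 mm thick and 112 mm tall, run between adjacent legs with their top edges flush with the underside of the top and their outer faces flush with the legs' outer faces.

B is a chair: 501×446 mm seat, 29 mm thick, top at z = 436 mm, on four 40 mm square corner legs flush with the seat edges. A 35 mm thick backrest slab spans the full seat width, extending 541 mm above the seat top, its back face flush with the seat's +y edge.

C is a four-legged stool. The seat is a 355×296×37 mm slab whose top surface is at z = 408 mm; four square legs, each 36×36 mm in cross-section, run from the floor (z = 0) to the underside of the seat, each flush with a corner of the seat.

The chair is on top of the table, centred. Four stools sit around the table at the −y, +y, −x, +x sides.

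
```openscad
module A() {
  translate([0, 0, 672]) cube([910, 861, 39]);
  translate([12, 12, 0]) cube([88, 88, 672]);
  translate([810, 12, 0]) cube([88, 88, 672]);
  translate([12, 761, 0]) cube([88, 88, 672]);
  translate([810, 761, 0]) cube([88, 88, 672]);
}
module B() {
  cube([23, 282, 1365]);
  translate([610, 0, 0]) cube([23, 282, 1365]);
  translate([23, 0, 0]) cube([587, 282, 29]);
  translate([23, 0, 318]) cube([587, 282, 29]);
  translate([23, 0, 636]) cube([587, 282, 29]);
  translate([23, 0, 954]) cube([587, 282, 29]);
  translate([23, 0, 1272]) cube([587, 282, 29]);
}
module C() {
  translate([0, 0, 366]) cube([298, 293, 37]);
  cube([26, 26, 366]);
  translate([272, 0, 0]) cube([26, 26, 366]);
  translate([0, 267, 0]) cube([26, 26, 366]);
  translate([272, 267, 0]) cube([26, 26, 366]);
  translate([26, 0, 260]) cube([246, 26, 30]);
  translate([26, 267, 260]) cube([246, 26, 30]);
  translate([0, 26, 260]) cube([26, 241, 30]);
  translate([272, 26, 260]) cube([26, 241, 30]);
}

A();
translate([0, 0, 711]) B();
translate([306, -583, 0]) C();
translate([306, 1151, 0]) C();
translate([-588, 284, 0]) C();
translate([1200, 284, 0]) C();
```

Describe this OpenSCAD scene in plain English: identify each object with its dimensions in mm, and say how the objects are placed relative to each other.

A is a table with a 910×861 mm rectangular top, 39 mm thick, top surface at z = 711 mm, supported by four 88×88 mm square legs, each inset 12 mm from the nearest pair of top edges, running from the floor.

B is a bookshelf 633 mm wide overall, 282 mm deep and 1365 mm tall. The two sides are 23 mm thick vertical panels. 5 horizontal shelves of 29 mm thickness span between the inner faces of the sides; the lowest shelf sits on the floor and shelves are stacked with a clear vertical gap of 289 mm between each pair.

C is a four-legged stool. The seat is 298×293 mm, 37 mm thick, top at z = 403 mm. It stands on four square legs, each 26×26 mm in cross-section, from z = 0 to the seat underside, each flush with a corner of the seat. Four stretchers, 26 mm wide and 30 mm tall, connect adjacent legs with their undersides at z = 260 mm, each running between the inner faces of the legs it joins and aligned with the legs' outer faces on the other axis.

The bookshelf is on top of the table. Four stools sit around the table at the −y, +y, −x, +x sides.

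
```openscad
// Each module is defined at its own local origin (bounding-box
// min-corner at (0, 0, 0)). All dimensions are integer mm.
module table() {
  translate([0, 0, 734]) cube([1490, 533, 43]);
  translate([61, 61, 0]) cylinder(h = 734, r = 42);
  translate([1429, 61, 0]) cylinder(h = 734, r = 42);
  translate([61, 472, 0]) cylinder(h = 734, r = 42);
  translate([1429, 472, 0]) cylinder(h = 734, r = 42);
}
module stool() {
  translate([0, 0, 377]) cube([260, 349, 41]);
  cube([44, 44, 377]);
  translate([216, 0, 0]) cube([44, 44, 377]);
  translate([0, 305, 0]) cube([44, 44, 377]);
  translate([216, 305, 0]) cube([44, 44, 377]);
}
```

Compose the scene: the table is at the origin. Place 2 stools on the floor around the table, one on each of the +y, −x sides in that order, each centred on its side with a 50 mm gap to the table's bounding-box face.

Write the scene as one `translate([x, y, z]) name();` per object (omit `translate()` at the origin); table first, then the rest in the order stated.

table();
translate([615, 583, 0]) stool();
translate([-310, 92, 0]) stool();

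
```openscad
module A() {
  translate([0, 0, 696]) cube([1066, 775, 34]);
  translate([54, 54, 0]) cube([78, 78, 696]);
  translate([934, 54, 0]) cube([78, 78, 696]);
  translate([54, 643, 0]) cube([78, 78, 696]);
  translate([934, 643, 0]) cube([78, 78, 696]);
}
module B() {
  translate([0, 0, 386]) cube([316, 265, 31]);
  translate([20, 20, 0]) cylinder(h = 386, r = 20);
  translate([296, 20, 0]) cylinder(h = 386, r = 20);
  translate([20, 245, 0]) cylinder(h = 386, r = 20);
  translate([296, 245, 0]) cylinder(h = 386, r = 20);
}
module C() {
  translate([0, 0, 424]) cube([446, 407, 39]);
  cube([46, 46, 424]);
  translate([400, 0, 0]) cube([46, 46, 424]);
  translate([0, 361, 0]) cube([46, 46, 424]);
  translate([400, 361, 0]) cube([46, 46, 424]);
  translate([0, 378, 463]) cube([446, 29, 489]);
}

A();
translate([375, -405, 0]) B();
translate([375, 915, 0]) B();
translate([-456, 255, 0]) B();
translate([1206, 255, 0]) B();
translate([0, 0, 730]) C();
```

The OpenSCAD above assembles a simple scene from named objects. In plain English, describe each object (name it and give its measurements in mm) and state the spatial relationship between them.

A is a rectangular dining table. The top is 1066×775×34 mm with its upper surface at z = 730 mm. It stands on four 78×78 mm square legs, each inset 54 mm from the nearest pair of top edges, running from the floor to the underside of the top.

B is a simple wooden stool: a rectangular seat 316 mm (x) by 265 mm (y), 31 mm thick, top face at z = 417 mm, on four round legs, each 40 mm in diameter. The legs rest on z = 0, each leg's axis is inset half a diameter from the nearest pair of seat edges (so the leg's bounding box is flush with the corner).

C is a chair: 446×407 mm seat, 39 mm thick, top at z = 463 mm, on four 46 mm square corner legs flush with the seat edges. A 29 mm thick backrest slab spans the full seat width, extending 489 mm above the seat top, its back face flush with the seat's +y edge.

Four stools sit around the table at the −y, +y, −x, +x sides. The chair is on top of the table.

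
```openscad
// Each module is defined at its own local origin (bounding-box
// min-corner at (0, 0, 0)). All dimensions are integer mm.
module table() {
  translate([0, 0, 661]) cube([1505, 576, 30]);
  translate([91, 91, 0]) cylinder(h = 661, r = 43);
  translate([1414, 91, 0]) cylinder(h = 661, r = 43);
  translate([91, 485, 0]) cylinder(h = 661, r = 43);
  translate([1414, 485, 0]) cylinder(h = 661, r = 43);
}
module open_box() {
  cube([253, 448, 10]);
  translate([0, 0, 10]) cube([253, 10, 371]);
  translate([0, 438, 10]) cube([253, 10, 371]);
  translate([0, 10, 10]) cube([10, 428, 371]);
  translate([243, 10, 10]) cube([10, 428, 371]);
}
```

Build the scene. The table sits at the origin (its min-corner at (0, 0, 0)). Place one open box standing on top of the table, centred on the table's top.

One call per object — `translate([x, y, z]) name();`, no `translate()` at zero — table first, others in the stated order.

table();
translate([626, 64, 691]) open_box();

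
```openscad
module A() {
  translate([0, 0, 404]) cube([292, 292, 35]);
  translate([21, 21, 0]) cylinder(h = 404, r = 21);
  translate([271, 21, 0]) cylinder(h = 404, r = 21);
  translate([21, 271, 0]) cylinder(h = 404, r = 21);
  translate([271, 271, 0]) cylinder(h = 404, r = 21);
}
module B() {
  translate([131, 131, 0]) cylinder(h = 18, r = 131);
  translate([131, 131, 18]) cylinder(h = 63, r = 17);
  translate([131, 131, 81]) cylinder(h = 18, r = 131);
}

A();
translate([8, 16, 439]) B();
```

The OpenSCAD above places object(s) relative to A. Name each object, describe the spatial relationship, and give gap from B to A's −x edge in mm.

A is a stool. B is a spool. The spool is on top of the stool. The gap from the spool to the stool's −x edge is 8 mm.

The spool's min-x is at 8; the stool's min-x is 0; gap = 8 mm.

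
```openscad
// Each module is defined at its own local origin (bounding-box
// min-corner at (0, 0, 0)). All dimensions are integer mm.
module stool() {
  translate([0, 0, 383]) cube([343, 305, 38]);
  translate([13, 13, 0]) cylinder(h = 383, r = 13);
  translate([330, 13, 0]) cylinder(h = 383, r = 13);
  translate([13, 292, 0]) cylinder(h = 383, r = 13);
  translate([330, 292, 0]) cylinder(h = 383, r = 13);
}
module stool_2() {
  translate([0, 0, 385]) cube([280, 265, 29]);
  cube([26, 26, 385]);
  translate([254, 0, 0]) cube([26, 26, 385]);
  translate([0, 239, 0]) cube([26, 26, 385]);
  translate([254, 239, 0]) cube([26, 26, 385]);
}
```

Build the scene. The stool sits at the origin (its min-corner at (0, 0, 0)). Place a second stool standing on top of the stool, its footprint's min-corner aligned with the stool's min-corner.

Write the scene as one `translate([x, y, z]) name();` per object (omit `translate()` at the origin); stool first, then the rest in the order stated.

stool();
translate([0, 0, 421]) stool_2();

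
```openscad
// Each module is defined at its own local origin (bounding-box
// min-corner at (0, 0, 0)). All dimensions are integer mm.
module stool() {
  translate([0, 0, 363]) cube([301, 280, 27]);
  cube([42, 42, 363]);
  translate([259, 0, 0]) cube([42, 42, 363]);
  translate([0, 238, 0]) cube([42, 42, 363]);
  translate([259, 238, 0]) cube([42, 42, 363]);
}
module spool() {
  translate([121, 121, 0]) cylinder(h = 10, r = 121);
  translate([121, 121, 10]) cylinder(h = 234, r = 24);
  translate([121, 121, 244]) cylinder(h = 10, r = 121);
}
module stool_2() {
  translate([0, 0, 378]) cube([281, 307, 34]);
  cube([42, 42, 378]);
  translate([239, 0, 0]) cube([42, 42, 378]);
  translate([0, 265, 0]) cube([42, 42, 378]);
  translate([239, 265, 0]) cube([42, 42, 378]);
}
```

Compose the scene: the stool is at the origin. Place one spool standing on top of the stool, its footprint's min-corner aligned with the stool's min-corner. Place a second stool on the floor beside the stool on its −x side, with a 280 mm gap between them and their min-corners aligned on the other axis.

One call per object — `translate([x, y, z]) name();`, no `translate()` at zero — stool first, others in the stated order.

stool();
translate([0, 0, 390]) spool();
translate([-561, 0, 0]) stool_2();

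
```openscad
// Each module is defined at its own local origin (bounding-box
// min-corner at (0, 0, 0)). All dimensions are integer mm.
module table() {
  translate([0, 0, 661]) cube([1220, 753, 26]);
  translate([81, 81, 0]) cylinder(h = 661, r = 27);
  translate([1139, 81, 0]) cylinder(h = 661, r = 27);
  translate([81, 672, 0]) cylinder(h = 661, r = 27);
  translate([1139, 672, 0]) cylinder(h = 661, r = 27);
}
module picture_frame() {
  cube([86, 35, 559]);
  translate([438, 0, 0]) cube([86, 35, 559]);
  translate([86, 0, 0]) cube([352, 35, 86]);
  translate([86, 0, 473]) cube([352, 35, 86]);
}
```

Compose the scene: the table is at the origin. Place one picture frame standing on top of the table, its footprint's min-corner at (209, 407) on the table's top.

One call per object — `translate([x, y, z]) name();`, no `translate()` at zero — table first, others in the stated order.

table();
translate([209, 407, 687]) picture_frame();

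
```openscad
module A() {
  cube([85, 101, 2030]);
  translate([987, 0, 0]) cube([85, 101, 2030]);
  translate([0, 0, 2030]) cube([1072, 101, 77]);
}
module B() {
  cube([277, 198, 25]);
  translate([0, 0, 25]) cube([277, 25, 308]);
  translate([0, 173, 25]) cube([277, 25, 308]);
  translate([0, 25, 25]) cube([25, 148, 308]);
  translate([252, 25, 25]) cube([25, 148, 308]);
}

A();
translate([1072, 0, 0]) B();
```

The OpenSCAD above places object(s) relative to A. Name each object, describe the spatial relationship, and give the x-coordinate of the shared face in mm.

The door frame's +x face and the open box's −x face are both at x = 1072 mm.

A is a door frame. B is an open box. The open box is against the door frame's +x side, with their −y faces flush. The x-coordinate of the shared face is 1072 mm.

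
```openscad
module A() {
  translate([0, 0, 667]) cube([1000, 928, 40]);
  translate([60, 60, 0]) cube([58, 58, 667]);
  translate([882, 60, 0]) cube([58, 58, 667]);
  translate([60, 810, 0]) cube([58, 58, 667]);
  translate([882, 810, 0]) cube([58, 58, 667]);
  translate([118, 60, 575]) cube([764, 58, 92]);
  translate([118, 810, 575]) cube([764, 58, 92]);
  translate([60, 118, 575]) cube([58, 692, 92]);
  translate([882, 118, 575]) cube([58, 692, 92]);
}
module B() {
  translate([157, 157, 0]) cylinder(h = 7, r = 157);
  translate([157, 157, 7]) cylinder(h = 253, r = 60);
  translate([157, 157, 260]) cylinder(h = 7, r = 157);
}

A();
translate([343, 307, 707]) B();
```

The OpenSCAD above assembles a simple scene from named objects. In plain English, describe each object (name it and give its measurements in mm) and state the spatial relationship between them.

A is a rectangular dining table. The top is 1000×928×40 mm with its upper surface at z = 707 mm. It stands on four 58×58 mm square legs, each inset 60 mm from the nearest pair of top edges, running from the floor to the underside of the top. Four apron rails, 58 mm thick and 92 mm tall, run between adjacent legs with their top edges flush with the underside of the top and their outer faces flush with the legs' outer faces.

B is a spool: two coaxial disc flanges of radius 157 mm and thickness 7 mm, joined by a core cylinder of radius 60 mm and height 253 mm. The lower flange rests on z = 0 and the three cylinders share a vertical axis.

The spool is on top of the table, centred.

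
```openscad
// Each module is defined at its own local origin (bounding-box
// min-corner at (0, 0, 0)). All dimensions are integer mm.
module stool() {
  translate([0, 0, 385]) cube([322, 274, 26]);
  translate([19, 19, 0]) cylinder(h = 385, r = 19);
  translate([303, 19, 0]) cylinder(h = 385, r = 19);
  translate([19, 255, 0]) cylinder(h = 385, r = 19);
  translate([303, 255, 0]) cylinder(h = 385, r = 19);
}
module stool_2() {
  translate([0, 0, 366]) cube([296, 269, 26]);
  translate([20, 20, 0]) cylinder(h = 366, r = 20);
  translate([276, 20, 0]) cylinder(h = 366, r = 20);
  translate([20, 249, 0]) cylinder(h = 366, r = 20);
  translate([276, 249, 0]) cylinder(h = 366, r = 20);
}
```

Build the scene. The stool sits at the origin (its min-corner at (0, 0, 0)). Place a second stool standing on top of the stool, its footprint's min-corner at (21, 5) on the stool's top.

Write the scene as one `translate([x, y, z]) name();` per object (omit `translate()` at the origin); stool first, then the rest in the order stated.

stool();
translate([21, 5, 411]) stool_2();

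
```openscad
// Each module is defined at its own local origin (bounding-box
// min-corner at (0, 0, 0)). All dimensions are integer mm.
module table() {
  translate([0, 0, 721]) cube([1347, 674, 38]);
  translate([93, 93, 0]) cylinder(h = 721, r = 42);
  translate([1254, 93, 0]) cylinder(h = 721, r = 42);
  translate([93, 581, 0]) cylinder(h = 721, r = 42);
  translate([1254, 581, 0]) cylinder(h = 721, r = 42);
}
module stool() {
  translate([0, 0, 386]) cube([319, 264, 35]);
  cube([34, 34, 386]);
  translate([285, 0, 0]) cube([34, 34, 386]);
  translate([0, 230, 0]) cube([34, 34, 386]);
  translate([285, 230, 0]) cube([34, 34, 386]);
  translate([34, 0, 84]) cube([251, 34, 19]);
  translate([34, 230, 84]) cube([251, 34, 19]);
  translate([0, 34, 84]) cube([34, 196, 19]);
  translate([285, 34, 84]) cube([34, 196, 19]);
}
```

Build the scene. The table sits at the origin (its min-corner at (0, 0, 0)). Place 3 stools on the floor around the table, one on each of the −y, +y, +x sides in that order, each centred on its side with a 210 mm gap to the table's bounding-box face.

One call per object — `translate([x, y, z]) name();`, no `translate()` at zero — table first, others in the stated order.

table();
translate([514, -474, 0]) stool();
translate([514, 884, 0]) stool();
translate([1557, 205, 0]) stool();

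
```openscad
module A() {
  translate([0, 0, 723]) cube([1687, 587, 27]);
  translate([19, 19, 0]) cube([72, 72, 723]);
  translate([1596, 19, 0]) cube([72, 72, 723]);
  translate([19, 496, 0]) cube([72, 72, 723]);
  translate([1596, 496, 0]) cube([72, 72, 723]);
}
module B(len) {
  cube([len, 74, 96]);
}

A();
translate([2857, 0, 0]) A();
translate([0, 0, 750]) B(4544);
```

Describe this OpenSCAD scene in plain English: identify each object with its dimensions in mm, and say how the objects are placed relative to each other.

A is a table: top 1687 mm (x) × 587 mm (y), 27 mm thick, upper face at z = 750 mm, on four 72×72 mm square legs, each inset 19 mm from the nearest pair of top edges, running from z = 0 to the bottom of the top.

B is a rectangular beam 4544 mm long (x), 74 mm deep (y), 96 mm thick (z).

The beam spans the tops of two tables placed 1170 mm apart, resting at z = 750 mm.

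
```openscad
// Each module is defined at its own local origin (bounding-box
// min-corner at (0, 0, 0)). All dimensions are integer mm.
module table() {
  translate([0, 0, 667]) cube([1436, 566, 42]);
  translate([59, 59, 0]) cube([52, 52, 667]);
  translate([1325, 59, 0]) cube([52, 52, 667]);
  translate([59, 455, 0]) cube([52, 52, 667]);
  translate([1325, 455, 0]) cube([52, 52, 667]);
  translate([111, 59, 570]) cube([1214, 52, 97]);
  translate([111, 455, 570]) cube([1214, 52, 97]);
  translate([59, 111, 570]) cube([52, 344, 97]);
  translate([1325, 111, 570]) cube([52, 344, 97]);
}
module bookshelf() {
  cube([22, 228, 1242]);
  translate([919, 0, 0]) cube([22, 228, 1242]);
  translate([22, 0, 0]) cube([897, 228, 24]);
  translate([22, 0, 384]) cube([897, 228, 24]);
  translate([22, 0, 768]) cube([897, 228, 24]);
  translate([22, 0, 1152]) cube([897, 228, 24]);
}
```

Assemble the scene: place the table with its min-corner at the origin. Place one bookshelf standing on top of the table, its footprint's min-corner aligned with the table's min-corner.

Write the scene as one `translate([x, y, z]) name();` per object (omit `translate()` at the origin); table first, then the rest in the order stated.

table();
translate([0, 0, 709]) bookshelf();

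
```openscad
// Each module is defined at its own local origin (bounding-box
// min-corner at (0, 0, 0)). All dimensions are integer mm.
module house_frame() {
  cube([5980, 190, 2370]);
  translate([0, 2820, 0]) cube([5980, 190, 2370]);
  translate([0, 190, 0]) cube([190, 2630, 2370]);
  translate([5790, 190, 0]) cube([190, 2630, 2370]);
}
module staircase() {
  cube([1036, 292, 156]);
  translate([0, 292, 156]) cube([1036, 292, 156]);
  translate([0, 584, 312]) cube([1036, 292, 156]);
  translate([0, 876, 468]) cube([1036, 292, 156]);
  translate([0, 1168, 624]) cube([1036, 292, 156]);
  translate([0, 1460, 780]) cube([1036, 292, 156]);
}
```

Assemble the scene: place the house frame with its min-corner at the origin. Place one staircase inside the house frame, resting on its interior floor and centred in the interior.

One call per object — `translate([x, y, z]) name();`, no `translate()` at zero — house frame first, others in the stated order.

house_frame();
translate([2472, 629, 0]) staircase();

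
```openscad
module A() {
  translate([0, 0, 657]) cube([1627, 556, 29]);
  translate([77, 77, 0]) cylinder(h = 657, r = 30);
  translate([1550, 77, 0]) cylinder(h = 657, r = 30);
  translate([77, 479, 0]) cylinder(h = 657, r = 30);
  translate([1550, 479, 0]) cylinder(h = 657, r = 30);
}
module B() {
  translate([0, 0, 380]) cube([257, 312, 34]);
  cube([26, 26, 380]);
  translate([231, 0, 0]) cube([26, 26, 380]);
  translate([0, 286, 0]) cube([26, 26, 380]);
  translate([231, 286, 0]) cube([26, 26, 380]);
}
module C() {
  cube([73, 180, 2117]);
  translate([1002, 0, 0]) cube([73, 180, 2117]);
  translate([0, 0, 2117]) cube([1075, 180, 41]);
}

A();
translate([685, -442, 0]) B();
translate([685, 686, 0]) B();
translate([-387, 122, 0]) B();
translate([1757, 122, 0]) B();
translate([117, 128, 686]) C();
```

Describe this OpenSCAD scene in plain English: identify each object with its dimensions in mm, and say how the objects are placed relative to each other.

A is a table: top 1627 mm (x) × 556 mm (y), 29 mm thick, upper face at z = 686 mm, on four round legs of 60 mm diameter, each leg's bounding box inset 47 mm from the nearest pair of top edges, running from z = 0 to the bottom of the top.

B is a four-legged stool. The seat is a 257×312×34 mm slab whose top surface is at z = 414 mm; four square legs, each 26×26 mm in cross-section, run from the floor (z = 0) to the underside of the seat, each flush with a corner of the seat.

C is a rectangular door frame: two vertical jambs of 73×180 mm section, 2117 mm tall, with a clear opening 929 mm wide between their inner faces. A header 41 mm tall and 180 mm deep lies on top of the jambs and spans the full outside width.

Four stools sit around the table at the −y, +y, −x, +x sides. The door frame is on top of the table.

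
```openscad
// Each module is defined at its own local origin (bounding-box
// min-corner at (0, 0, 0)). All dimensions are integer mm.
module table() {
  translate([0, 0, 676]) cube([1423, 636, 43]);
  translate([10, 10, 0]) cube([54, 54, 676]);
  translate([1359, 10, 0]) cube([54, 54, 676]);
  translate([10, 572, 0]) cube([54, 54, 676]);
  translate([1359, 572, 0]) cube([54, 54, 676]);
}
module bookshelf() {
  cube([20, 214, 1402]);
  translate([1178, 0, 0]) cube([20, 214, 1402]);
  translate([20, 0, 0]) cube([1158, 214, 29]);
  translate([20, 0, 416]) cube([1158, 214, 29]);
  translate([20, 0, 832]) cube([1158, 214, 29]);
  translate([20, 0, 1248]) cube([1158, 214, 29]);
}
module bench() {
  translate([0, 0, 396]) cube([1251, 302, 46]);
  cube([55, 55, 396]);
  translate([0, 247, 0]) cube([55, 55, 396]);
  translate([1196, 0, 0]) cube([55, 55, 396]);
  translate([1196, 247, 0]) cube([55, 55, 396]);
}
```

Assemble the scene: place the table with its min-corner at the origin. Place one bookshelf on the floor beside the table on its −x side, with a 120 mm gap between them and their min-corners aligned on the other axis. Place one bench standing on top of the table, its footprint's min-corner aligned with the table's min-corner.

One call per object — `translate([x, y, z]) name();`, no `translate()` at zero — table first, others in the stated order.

table();
translate([-1318, 0, 0]) bookshelf();
translate([0, 0, 719]) bench();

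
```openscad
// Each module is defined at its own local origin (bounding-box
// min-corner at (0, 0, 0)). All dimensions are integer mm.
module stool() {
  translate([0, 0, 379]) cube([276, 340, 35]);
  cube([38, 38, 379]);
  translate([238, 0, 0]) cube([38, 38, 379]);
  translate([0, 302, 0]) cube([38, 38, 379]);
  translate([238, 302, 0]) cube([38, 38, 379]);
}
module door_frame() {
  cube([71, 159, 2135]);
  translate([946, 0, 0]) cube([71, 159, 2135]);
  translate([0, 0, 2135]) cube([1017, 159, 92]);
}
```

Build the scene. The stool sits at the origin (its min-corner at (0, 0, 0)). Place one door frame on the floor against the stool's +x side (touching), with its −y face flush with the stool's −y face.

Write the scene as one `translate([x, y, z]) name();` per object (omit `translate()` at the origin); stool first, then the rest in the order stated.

stool();
translate([276, 0, 0]) door_frame();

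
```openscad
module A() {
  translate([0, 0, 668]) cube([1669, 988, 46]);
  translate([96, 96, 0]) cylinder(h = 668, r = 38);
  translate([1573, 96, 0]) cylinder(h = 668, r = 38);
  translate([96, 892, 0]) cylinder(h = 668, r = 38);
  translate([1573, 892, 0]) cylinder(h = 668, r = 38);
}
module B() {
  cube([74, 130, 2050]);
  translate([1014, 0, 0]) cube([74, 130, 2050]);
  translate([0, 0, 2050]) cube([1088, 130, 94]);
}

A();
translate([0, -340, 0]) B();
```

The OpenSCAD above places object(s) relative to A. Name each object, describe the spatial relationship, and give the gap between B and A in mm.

The door frame's nearest face is 210 mm from the table's −y face.

A is a table. B is a door frame. The door frame is on the floor beside the table on its −y side. The gap between the door frame and the table is 210 mm.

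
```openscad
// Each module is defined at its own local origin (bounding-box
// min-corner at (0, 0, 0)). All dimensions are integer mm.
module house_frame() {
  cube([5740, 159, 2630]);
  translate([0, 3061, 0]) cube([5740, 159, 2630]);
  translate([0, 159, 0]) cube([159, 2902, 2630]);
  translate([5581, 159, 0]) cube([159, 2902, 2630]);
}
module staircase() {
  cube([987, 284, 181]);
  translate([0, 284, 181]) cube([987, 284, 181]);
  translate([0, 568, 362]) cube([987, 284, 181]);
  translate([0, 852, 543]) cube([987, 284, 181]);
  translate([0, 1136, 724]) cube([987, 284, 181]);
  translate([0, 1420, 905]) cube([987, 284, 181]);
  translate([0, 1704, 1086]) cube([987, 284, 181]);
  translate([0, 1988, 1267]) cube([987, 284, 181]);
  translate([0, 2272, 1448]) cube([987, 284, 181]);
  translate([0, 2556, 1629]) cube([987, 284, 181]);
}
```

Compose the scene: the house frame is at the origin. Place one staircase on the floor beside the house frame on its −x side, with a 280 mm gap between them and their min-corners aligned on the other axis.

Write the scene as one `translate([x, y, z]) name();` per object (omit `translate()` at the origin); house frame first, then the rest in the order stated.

house_frame();
translate([-1267, 0, 0]) staircase();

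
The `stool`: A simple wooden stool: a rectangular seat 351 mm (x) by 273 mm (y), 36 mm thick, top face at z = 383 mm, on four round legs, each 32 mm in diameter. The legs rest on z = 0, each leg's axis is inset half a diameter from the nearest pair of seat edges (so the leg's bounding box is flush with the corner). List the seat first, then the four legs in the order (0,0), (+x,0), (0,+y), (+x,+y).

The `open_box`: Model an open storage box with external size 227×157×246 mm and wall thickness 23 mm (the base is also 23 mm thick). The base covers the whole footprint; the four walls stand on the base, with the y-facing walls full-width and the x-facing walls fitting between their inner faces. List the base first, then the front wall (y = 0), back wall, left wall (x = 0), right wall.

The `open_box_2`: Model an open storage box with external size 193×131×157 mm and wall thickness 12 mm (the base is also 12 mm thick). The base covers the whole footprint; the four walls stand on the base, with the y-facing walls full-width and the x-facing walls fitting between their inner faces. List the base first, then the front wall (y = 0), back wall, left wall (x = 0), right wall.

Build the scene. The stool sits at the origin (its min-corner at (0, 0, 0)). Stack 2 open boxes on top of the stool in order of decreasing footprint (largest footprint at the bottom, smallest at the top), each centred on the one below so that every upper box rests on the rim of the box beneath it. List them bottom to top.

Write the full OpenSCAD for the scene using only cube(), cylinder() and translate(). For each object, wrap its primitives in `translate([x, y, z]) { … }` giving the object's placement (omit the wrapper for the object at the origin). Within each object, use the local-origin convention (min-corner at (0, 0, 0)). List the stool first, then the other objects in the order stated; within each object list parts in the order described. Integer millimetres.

translate([0, 0, 347]) cube([351, 273, 36]);
translate([16, 16, 0]) cylinder(h = 347, r = 16);
translate([335, 16, 0]) cylinder(h = 347, r = 16);
translate([16, 257, 0]) cylinder(h = 347, r = 16);
translate([335, 257, 0]) cylinder(h = 347, r = 16);
translate([62, 58, 383]) {
  cube([227, 157, 23]);
  translate([0, 0, 23]) cube([227, 23, 223]);
  translate([0, 134, 23]) cube([227, 23, 223]);
  translate([0, 23, 23]) cube([23, 111, 223]);
  translate([204, 23, 23]) cube([23, 111, 223]);
}
translate([79, 71, 629]) {
  cube([193, 131, 12]);
  translate([0, 0, 12]) cube([193, 12, 145]);
  translate([0, 119, 12]) cube([193, 12, 145]);
  translate([0, 12, 12]) cube([12, 107, 145]);
  translate([181, 12, 12]) cube([12, 107, 145]);
}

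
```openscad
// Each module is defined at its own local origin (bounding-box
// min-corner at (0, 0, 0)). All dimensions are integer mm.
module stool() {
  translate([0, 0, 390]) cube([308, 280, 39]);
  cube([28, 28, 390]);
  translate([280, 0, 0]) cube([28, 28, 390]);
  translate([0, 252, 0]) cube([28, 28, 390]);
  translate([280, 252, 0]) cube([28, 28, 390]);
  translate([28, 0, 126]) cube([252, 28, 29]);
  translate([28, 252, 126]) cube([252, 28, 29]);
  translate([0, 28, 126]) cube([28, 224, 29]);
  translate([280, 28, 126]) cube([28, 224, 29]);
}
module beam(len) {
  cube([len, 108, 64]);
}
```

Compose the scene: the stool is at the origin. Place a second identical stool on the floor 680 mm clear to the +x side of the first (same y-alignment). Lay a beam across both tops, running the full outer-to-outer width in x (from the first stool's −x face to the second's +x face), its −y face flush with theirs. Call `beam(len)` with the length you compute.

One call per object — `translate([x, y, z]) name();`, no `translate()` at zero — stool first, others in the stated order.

stool();
translate([988, 0, 0]) stool();
translate([0, 0, 429]) beam(1296);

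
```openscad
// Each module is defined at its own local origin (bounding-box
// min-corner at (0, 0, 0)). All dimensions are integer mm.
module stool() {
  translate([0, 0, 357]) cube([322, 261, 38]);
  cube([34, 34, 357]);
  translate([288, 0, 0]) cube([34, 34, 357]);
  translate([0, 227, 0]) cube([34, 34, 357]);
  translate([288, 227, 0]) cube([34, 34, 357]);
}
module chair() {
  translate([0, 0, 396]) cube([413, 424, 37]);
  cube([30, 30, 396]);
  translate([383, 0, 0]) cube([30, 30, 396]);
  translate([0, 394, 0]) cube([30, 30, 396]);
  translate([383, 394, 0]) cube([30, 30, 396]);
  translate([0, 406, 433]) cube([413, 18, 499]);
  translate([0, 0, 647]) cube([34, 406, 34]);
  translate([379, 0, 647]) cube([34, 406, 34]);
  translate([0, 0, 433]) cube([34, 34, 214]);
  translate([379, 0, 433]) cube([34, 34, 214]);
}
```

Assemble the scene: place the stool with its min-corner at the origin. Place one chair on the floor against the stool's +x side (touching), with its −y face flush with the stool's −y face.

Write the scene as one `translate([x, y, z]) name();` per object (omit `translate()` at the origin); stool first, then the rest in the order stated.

stool();
translate([322, 0, 0]) chair();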